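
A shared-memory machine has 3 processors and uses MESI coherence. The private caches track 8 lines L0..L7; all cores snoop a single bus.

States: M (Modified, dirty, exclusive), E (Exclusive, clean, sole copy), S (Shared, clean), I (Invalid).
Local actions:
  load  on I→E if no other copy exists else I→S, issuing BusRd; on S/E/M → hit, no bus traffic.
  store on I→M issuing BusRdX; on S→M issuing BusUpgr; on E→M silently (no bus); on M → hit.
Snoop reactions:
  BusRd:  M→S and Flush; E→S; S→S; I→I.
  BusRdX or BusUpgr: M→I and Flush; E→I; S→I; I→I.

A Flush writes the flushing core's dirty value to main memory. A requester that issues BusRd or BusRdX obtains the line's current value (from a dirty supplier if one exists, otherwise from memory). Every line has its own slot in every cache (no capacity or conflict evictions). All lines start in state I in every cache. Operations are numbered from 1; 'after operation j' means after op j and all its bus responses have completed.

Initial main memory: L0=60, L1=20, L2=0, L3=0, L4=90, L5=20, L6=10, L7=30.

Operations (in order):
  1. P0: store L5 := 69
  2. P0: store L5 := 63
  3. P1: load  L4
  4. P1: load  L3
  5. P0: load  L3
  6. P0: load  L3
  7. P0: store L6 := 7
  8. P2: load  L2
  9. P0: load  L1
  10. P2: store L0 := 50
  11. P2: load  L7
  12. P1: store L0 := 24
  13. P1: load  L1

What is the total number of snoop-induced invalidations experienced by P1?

invalidations = 0

step 1: P0: store L5 := 69  ⟶  MII  (L5)  txn=BusRdX  M[L5]=20
step 2: P0: store L5 := 63  ⟶  MII  (L5)  txn=∅  M[L5]=20
step 3: P1: load  L4  ⟶  IEI  (L4)  txn=BusRd  M[L4]=90
step 4: P1: load  L3  ⟶  IEI  (L3)  txn=BusRd  M[L3]=0
step 5: P0: load  L3  ⟶  SSI  (L3)  txn=BusRd  M[L3]=0
step 6: P0: load  L3  ⟶  SSI  (L3)  txn=∅  M[L3]=0
step 7: P0: store L6 := 7  ⟶  MII  (L6)  txn=BusRdX  M[L6]=10
step 8: P2: load  L2  ⟶  IIE  (L2)  txn=BusRd  M[L2]=0
step 9: P0: load  L1  ⟶  EII  (L1)  txn=BusRd  M[L1]=20
step 10: P2: store L0 := 50  ⟶  IIM  (L0)  txn=BusRdX  M[L0]=60
step 11: P2: load  L7  ⟶  IIE  (L7)  txn=BusRd  M[L7]=30
step 12: P1: store L0 := 24  ⟶  IMI  (L0)  txn=BusRdX+Flush  M[L0]=50
step 13: P1: load  L1  ⟶  SSI  (L1)  txn=BusRd  M[L1]=20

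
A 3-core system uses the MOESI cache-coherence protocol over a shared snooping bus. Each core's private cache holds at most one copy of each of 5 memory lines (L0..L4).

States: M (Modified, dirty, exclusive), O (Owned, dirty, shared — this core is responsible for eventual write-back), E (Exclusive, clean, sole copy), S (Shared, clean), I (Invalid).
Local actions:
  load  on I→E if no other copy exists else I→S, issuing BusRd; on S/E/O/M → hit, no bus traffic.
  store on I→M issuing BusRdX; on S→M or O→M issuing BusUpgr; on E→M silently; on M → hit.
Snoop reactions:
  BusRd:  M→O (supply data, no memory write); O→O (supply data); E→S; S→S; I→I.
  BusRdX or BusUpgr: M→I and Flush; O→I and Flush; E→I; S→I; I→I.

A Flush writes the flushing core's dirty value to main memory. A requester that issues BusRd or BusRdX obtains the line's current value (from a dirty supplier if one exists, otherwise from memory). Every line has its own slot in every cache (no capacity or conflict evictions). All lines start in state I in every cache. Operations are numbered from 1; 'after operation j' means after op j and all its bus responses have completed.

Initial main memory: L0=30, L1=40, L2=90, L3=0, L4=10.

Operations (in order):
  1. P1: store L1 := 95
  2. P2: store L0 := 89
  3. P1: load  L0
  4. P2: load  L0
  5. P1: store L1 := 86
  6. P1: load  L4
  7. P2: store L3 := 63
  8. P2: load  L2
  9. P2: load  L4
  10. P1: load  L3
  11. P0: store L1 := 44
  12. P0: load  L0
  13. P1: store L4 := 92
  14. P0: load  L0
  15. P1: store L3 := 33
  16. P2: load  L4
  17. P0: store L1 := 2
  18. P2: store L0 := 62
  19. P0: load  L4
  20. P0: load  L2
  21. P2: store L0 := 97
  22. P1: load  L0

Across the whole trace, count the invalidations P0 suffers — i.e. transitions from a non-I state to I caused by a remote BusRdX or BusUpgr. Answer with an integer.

[1] P1: store L1 := 95 | P0:I, P1:M(95), P2:I | bus: BusRdX
[2] P2: store L0 := 89 | P0:I, P1:I, P2:M(89) | bus: BusRdX
[3] P1: load  L0 | P0:I, P1:S(89), P2:O(89) | bus: BusRd
[4] P2: load  L0 | P0:I, P1:S(89), P2:O(89) | bus: none
[5] P1: store L1 := 86 | P0:I, P1:M(86), P2:I | bus: none
[6] P1: load  L4 | P0:I, P1:E(10), P2:I | bus: BusRd
[7] P2: store L3 := 63 | P0:I, P1:I, P2:M(63) | bus: BusRdX
[8] P2: load  L2 | P0:I, P1:I, P2:E(90) | bus: BusRd
[9] P2: load  L4 | P0:I, P1:S(10), P2:S(10) | bus: BusRd
[10] P1: load  L3 | P0:I, P1:S(63), P2:O(63) | bus: BusRd
[11] P0: store L1 := 44 | P0:M(44), P1:I, P2:I | bus: BusRdX,Flush
[12] P0: load  L0 | P0:S(89), P1:S(89), P2:O(89) | bus: BusRd
[13] P1: store L4 := 92 | P0:I, P1:M(92), P2:I | bus: BusUpgr
[14] P0: load  L0 | P0:S(89), P1:S(89), P2:O(89) | bus: none
[15] P1: store L3 := 33 | P0:I, P1:M(33), P2:I | bus: BusUpgr,Flush
[16] P2: load  L4 | P0:I, P1:O(92), P2:S(92) | bus: BusRd
[17] P0: store L1 := 2 | P0:M(2), P1:I, P2:I | bus: none
[18] P2: store L0 := 62 | P0:I, P1:I, P2:M(62) | bus: BusUpgr
[19] P0: load  L4 | P0:S(92), P1:O(92), P2:S(92) | bus: BusRd
[20] P0: load  L2 | P0:S(90), P1:I, P2:S(90) | bus: BusRd
[21] P2: store L0 := 97 | P0:I, P1:I, P2:M(97) | bus: none
[22] P1: load  L0 | P0:I, P1:S(97), P2:O(97) | bus: BusRd

invalidations = 1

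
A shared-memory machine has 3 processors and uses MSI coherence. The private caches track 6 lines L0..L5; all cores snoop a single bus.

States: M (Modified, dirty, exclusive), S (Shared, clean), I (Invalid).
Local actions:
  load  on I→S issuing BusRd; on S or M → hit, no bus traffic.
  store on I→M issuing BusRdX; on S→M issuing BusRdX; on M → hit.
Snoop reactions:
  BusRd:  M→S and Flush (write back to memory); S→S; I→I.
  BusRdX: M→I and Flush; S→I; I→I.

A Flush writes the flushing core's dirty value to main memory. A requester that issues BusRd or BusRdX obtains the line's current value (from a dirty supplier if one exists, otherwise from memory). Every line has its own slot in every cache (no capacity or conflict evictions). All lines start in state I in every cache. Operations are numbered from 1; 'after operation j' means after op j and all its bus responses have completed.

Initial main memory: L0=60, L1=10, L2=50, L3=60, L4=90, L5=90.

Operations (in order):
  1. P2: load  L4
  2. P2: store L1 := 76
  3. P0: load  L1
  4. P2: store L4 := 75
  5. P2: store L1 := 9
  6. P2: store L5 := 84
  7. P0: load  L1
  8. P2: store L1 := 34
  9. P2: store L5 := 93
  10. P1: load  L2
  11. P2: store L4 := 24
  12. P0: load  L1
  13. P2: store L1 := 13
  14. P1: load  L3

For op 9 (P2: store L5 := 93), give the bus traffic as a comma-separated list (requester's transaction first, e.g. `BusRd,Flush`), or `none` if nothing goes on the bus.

  op1 P2: load  L4 → I/I/S on L4; bus BusRd; mem=90
  op2 P2: store L1 := 76 → I/I/M on L1; bus BusRdX; mem=10
  op3 P0: load  L1 → S/I/S on L1; bus BusRd Flush; mem=76
  op4 P2: store L4 := 75 → I/I/M on L4; bus BusRdX; mem=90
  op5 P2: store L1 := 9 → I/I/M on L1; bus BusRdX; mem=76
  op6 P2: store L5 := 84 → I/I/M on L5; bus BusRdX; mem=90
  op7 P0: load  L1 → S/I/S on L1; bus BusRd Flush; mem=9
  op8 P2: store L1 := 34 → I/I/M on L1; bus BusRdX; mem=9
  op9 P2: store L5 := 93 → I/I/M on L5; bus (none); mem=90
  op10 P1: load  L2 → I/S/I on L2; bus BusRd; mem=50
  op11 P2: store L4 := 24 → I/I/M on L4; bus (none); mem=90
  op12 P0: load  L1 → S/I/S on L1; bus BusRd Flush; mem=34
  op13 P2: store L1 := 13 → I/I/M on L1; bus BusRdX; mem=34
  op14 P1: load  L3 → I/S/I on L3; bus BusRd; mem=60

bus = none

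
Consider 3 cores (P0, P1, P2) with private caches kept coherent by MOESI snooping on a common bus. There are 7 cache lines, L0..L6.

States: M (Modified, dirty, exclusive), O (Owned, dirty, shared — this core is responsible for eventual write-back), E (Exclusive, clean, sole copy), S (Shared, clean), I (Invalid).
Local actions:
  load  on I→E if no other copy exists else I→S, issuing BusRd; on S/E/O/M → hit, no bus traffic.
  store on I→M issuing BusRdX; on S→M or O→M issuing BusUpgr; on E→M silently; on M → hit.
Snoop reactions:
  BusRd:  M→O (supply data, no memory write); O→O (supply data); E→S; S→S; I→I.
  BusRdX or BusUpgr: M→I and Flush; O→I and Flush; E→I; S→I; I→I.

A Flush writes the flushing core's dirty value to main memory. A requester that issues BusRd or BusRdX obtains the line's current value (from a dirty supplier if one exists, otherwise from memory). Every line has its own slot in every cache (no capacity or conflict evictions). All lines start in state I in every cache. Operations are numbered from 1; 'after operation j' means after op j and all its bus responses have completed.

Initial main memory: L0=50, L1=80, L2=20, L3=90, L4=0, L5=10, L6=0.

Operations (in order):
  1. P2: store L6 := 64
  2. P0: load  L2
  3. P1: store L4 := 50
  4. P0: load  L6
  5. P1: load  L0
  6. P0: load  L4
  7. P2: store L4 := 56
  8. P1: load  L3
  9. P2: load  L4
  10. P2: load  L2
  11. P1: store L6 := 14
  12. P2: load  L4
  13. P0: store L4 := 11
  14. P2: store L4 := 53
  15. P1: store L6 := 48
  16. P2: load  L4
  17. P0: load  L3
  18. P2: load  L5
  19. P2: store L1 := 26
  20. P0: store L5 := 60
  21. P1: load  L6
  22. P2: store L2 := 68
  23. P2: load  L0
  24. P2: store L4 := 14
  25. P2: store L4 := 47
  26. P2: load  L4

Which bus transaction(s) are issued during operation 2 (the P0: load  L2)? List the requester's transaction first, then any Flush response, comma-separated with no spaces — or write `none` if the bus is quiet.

  op1 P2: store L6 := 64 → I/I/M on L6; bus BusRdX; mem=0
  op2 P0: load  L2 → E/I/I on L2; bus BusRd; mem=20
  op3 P1: store L4 := 50 → I/M/I on L4; bus BusRdX; mem=0
  op4 P0: load  L6 → S/I/O on L6; bus BusRd; mem=0
  op5 P1: load  L0 → I/E/I on L0; bus BusRd; mem=50
  op6 P0: load  L4 → S/O/I on L4; bus BusRd; mem=0
  op7 P2: store L4 := 56 → I/I/M on L4; bus BusRdX Flush; mem=50
  op8 P1: load  L3 → I/E/I on L3; bus BusRd; mem=90
  op9 P2: load  L4 → I/I/M on L4; bus (none); mem=50
  op10 P2: load  L2 → S/I/S on L2; bus BusRd; mem=20
  op11 P1: store L6 := 14 → I/M/I on L6; bus BusRdX Flush; mem=64
  op12 P2: load  L4 → I/I/M on L4; bus (none); mem=50
  op13 P0: store L4 := 11 → M/I/I on L4; bus BusRdX Flush; mem=56
  op14 P2: store L4 := 53 → I/I/M on L4; bus BusRdX Flush; mem=11
  op15 P1: store L6 := 48 → I/M/I on L6; bus (none); mem=64
  op16 P2: load  L4 → I/I/M on L4; bus (none); mem=11
  op17 P0: load  L3 → S/S/I on L3; bus BusRd; mem=90
  op18 P2: load  L5 → I/I/E on L5; bus BusRd; mem=10
  op19 P2: store L1 := 26 → I/I/M on L1; bus BusRdX; mem=80
  op20 P0: store L5 := 60 → M/I/I on L5; bus BusRdX; mem=10
  op21 P1: load  L6 → I/M/I on L6; bus (none); mem=64
  op22 P2: store L2 := 68 → I/I/M on L2; bus BusUpgr; mem=20
  op23 P2: load  L0 → I/S/S on L0; bus BusRd; mem=50
  op24 P2: store L4 := 14 → I/I/M on L4; bus (none); mem=11
  op25 P2: store L4 := 47 → I/I/M on L4; bus (none); mem=11
  op26 P2: load  L4 → I/I/M on L4; bus (none); mem=11

bus = BusRd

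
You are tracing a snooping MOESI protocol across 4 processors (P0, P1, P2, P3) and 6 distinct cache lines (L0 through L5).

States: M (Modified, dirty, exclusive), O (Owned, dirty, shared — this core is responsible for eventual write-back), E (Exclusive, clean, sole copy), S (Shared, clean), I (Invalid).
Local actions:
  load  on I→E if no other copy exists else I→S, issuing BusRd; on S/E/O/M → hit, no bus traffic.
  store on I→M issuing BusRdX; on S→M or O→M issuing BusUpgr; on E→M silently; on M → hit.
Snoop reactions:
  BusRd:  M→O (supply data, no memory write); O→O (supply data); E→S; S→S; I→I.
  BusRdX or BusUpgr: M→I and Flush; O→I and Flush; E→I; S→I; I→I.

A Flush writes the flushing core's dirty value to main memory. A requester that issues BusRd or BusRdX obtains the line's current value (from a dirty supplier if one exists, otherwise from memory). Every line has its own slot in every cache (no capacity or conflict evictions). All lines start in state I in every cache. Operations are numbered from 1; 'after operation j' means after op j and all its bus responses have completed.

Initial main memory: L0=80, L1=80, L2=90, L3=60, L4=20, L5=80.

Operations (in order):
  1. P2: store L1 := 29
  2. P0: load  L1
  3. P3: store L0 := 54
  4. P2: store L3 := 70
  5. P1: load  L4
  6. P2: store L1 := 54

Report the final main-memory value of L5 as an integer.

[1] P2: store L1 := 29 | P0:I, P1:I, P2:M(29), P3:I | bus: BusRdX
[2] P0: load  L1 | P0:S(29), P1:I, P2:O(29), P3:I | bus: BusRd
[3] P3: store L0 := 54 | P0:I, P1:I, P2:I, P3:M(54) | bus: BusRdX
[4] P2: store L3 := 70 | P0:I, P1:I, P2:M(70), P3:I | bus: BusRdX
[5] P1: load  L4 | P0:I, P1:E(20), P2:I, P3:I | bus: BusRd
[6] P2: store L1 := 54 | P0:I, P1:I, P2:M(54), P3:I | bus: BusUpgr

memory[L5] = 80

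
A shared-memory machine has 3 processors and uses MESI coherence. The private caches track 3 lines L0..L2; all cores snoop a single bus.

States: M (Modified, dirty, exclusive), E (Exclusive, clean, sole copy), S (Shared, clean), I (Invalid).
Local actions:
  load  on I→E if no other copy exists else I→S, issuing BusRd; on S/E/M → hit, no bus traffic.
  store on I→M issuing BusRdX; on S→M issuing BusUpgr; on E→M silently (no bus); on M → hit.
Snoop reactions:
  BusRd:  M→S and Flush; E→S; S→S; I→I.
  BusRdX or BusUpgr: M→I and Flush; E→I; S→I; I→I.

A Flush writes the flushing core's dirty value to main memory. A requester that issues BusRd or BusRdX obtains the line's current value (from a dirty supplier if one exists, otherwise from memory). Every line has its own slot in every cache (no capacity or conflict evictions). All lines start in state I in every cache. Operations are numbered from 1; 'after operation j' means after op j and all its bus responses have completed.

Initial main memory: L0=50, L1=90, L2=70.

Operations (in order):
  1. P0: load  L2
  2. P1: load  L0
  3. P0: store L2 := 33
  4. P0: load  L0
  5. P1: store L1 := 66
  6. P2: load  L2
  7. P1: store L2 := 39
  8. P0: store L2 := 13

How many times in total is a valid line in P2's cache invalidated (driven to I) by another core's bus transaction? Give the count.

[1] P0: load  L2 | P0:E(70), P1:I, P2:I | bus: BusRd
[2] P1: load  L0 | P0:I, P1:E(50), P2:I | bus: BusRd
[3] P0: store L2 := 33 | P0:M(33), P1:I, P2:I | bus: none
[4] P0: load  L0 | P0:S(50), P1:S(50), P2:I | bus: BusRd
[5] P1: store L1 := 66 | P0:I, P1:M(66), P2:I | bus: BusRdX
[6] P2: load  L2 | P0:S(33), P1:I, P2:S(33) | bus: BusRd,Flush
[7] P1: store L2 := 39 | P0:I, P1:M(39), P2:I | bus: BusRdX
[8] P0: store L2 := 13 | P0:M(13), P1:I, P2:I | bus: BusRdX,Flush

invalidations = 1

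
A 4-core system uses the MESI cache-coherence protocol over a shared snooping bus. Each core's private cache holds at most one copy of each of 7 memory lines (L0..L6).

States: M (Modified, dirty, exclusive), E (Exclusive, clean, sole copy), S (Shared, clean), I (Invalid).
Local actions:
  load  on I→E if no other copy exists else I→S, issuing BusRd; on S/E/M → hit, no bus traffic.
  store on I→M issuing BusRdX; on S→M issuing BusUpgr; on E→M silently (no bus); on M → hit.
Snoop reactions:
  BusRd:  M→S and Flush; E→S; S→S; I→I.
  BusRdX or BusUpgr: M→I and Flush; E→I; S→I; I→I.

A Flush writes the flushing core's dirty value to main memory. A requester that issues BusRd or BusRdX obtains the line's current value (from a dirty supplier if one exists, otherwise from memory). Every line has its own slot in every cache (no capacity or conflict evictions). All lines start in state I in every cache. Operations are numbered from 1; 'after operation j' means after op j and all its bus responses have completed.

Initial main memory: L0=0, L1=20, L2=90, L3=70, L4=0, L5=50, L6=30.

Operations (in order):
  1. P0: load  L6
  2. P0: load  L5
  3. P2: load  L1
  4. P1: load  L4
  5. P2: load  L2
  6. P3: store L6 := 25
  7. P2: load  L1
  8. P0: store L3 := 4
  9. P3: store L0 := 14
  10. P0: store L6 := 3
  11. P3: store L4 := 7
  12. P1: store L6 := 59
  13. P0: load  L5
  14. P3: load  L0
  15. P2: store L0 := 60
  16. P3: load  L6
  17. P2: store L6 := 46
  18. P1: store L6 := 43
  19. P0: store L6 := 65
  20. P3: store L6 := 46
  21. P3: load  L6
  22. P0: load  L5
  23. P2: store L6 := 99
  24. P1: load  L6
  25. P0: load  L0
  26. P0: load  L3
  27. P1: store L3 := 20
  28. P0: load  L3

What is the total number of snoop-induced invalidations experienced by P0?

invalidations = 4

step 1: P0: load  L6  ⟶  EIII  (L6)  txn=BusRd  M[L6]=30
step 2: P0: load  L5  ⟶  EIII  (L5)  txn=BusRd  M[L5]=50
step 3: P2: load  L1  ⟶  IIEI  (L1)  txn=BusRd  M[L1]=20
step 4: P1: load  L4  ⟶  IEII  (L4)  txn=BusRd  M[L4]=0
step 5: P2: load  L2  ⟶  IIEI  (L2)  txn=BusRd  M[L2]=90
step 6: P3: store L6 := 25  ⟶  IIIM  (L6)  txn=BusRdX  M[L6]=30
step 7: P2: load  L1  ⟶  IIEI  (L1)  txn=∅  M[L1]=20
step 8: P0: store L3 := 4  ⟶  MIII  (L3)  txn=BusRdX  M[L3]=70
step 9: P3: store L0 := 14  ⟶  IIIM  (L0)  txn=BusRdX  M[L0]=0
step 10: P0: store L6 := 3  ⟶  MIII  (L6)  txn=BusRdX+Flush  M[L6]=25
step 11: P3: store L4 := 7  ⟶  IIIM  (L4)  txn=BusRdX  M[L4]=0
step 12: P1: store L6 := 59  ⟶  IMII  (L6)  txn=BusRdX+Flush  M[L6]=3
step 13: P0: load  L5  ⟶  EIII  (L5)  txn=∅  M[L5]=50
step 14: P3: load  L0  ⟶  IIIM  (L0)  txn=∅  M[L0]=0
step 15: P2: store L0 := 60  ⟶  IIMI  (L0)  txn=BusRdX+Flush  M[L0]=14
step 16: P3: load  L6  ⟶  ISIS  (L6)  txn=BusRd+Flush  M[L6]=59
step 17: P2: store L6 := 46  ⟶  IIMI  (L6)  txn=BusRdX  M[L6]=59
step 18: P1: store L6 := 43  ⟶  IMII  (L6)  txn=BusRdX+Flush  M[L6]=46
step 19: P0: store L6 := 65  ⟶  MIII  (L6)  txn=BusRdX+Flush  M[L6]=43
step 20: P3: store L6 := 46  ⟶  IIIM  (L6)  txn=BusRdX+Flush  M[L6]=65
step 21: P3: load  L6  ⟶  IIIM  (L6)  txn=∅  M[L6]=65
step 22: P0: load  L5  ⟶  EIII  (L5)  txn=∅  M[L5]=50
step 23: P2: store L6 := 99  ⟶  IIMI  (L6)  txn=BusRdX+Flush  M[L6]=46
step 24: P1: load  L6  ⟶  ISSI  (L6)  txn=BusRd+Flush  M[L6]=99
step 25: P0: load  L0  ⟶  SISI  (L0)  txn=BusRd+Flush  M[L0]=60
step 26: P0: load  L3  ⟶  MIII  (L3)  txn=∅  M[L3]=70
step 27: P1: store L3 := 20  ⟶  IMII  (L3)  txn=BusRdX+Flush  M[L3]=4
step 28: P0: load  L3  ⟶  SSII  (L3)  txn=BusRd+Flush  M[L3]=20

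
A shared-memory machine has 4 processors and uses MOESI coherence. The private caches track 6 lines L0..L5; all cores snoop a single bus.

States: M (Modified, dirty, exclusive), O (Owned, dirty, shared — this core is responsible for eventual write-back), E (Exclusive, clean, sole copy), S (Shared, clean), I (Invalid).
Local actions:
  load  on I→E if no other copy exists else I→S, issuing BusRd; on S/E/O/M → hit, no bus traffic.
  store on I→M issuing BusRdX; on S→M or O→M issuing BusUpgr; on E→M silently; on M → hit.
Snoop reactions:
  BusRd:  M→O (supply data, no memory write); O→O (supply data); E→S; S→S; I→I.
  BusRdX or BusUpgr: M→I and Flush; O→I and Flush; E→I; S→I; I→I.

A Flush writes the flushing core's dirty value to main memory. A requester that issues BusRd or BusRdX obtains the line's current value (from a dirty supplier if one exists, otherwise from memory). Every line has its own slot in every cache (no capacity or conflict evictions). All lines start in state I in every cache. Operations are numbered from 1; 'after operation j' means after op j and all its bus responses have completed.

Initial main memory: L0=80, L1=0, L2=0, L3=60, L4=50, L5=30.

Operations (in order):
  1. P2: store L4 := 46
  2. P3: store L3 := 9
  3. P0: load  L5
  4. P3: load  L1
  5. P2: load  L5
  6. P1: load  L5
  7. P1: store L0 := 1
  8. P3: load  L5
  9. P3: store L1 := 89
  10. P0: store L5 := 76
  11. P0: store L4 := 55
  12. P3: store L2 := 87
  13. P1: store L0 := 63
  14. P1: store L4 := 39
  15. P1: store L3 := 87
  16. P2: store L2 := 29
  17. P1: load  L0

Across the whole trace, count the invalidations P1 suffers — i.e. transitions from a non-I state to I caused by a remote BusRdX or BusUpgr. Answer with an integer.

invalidations = 1

[1] P2: store L4 := 46 | P0:I, P1:I, P2:M(46), P3:I | bus: BusRdX
[2] P3: store L3 := 9 | P0:I, P1:I, P2:I, P3:M(9) | bus: BusRdX
[3] P0: load  L5 | P0:E(30), P1:I, P2:I, P3:I | bus: BusRd
[4] P3: load  L1 | P0:I, P1:I, P2:I, P3:E(0) | bus: BusRd
[5] P2: load  L5 | P0:S(30), P1:I, P2:S(30), P3:I | bus: BusRd
[6] P1: load  L5 | P0:S(30), P1:S(30), P2:S(30), P3:I | bus: BusRd
[7] P1: store L0 := 1 | P0:I, P1:M(1), P2:I, P3:I | bus: BusRdX
[8] P3: load  L5 | P0:S(30), P1:S(30), P2:S(30), P3:S(30) | bus: BusRd
[9] P3: store L1 := 89 | P0:I, P1:I, P2:I, P3:M(89) | bus: none
[10] P0: store L5 := 76 | P0:M(76), P1:I, P2:I, P3:I | bus: BusUpgr
[11] P0: store L4 := 55 | P0:M(55), P1:I, P2:I, P3:I | bus: BusRdX,Flush
[12] P3: store L2 := 87 | P0:I, P1:I, P2:I, P3:M(87) | bus: BusRdX
[13] P1: store L0 := 63 | P0:I, P1:M(63), P2:I, P3:I | bus: none
[14] P1: store L4 := 39 | P0:I, P1:M(39), P2:I, P3:I | bus: BusRdX,Flush
[15] P1: store L3 := 87 | P0:I, P1:M(87), P2:I, P3:I | bus: BusRdX,Flush
[16] P2: store L2 := 29 | P0:I, P1:I, P2:M(29), P3:I | bus: BusRdX,Flush
[17] P1: load  L0 | P0:I, P1:M(63), P2:I, P3:I | bus: none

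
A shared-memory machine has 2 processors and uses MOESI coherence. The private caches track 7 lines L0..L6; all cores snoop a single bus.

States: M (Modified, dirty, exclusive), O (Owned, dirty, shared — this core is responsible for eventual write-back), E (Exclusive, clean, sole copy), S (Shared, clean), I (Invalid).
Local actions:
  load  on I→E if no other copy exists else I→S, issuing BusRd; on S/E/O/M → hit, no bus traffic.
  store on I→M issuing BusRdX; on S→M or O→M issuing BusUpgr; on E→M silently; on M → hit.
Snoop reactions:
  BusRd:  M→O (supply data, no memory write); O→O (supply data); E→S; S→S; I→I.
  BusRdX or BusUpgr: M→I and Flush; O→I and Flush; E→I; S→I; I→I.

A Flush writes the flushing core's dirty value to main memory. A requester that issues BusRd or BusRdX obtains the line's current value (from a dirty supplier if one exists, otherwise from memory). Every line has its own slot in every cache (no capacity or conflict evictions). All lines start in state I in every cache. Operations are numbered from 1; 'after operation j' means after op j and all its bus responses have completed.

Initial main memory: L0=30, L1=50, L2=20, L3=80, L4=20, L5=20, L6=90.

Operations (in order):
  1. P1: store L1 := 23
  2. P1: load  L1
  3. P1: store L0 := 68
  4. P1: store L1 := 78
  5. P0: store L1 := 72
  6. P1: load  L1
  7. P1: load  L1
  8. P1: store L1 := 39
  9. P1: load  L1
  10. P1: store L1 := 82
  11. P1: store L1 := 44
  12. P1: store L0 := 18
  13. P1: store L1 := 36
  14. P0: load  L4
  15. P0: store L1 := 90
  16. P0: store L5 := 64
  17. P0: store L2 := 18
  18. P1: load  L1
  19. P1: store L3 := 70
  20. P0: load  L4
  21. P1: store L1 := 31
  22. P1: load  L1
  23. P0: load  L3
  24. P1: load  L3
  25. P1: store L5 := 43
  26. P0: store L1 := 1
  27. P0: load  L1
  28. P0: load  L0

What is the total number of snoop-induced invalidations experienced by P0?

invalidations = 3

[1] P1: store L1 := 23 | P0:I, P1:M(23) | bus: BusRdX
[2] P1: load  L1 | P0:I, P1:M(23) | bus: none
[3] P1: store L0 := 68 | P0:I, P1:M(68) | bus: BusRdX
[4] P1: store L1 := 78 | P0:I, P1:M(78) | bus: none
[5] P0: store L1 := 72 | P0:M(72), P1:I | bus: BusRdX,Flush
[6] P1: load  L1 | P0:O(72), P1:S(72) | bus: BusRd
[7] P1: load  L1 | P0:O(72), P1:S(72) | bus: none
[8] P1: store L1 := 39 | P0:I, P1:M(39) | bus: BusUpgr,Flush
[9] P1: load  L1 | P0:I, P1:M(39) | bus: none
[10] P1: store L1 := 82 | P0:I, P1:M(82) | bus: none
[11] P1: store L1 := 44 | P0:I, P1:M(44) | bus: none
[12] P1: store L0 := 18 | P0:I, P1:M(18) | bus: none
[13] P1: store L1 := 36 | P0:I, P1:M(36) | bus: none
[14] P0: load  L4 | P0:E(20), P1:I | bus: BusRd
[15] P0: store L1 := 90 | P0:M(90), P1:I | bus: BusRdX,Flush
[16] P0: store L5 := 64 | P0:M(64), P1:I | bus: BusRdX
[17] P0: store L2 := 18 | P0:M(18), P1:I | bus: BusRdX
[18] P1: load  L1 | P0:O(90), P1:S(90) | bus: BusRd
[19] P1: store L3 := 70 | P0:I, P1:M(70) | bus: BusRdX
[20] P0: load  L4 | P0:E(20), P1:I | bus: none
[21] P1: store L1 := 31 | P0:I, P1:M(31) | bus: BusUpgr,Flush
[22] P1: load  L1 | P0:I, P1:M(31) | bus: none
[23] P0: load  L3 | P0:S(70), P1:O(70) | bus: BusRd
[24] P1: load  L3 | P0:S(70), P1:O(70) | bus: none
[25] P1: store L5 := 43 | P0:I, P1:M(43) | bus: BusRdX,Flush
[26] P0: store L1 := 1 | P0:M(1), P1:I | bus: BusRdX,Flush
[27] P0: load  L1 | P0:M(1), P1:I | bus: none
[28] P0: load  L0 | P0:S(18), P1:O(18) | bus: BusRd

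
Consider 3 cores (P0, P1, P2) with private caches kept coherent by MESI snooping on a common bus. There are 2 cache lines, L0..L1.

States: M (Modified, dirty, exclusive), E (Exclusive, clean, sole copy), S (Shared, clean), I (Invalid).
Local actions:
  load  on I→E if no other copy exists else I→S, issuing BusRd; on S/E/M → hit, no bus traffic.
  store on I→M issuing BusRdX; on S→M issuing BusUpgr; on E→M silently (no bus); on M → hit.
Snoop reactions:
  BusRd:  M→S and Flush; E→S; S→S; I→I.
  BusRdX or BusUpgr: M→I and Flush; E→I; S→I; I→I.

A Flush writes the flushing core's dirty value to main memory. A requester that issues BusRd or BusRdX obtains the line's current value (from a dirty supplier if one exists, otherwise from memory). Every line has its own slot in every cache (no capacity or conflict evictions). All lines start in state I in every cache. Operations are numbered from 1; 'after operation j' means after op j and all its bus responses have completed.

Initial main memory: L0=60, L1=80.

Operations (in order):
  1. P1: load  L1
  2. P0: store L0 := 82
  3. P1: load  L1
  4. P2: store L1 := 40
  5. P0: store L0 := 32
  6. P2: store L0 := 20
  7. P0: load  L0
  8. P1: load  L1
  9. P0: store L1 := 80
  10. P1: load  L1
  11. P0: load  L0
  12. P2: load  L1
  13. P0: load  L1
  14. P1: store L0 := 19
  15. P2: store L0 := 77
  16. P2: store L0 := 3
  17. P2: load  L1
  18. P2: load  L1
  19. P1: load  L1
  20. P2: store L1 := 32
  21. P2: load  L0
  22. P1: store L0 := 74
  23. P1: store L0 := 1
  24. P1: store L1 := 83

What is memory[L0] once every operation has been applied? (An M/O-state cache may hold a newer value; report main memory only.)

memory[L0] = 3

  op1 P1: load  L1 → I/E/I on L1; bus BusRd; mem=80
  op2 P0: store L0 := 82 → M/I/I on L0; bus BusRdX; mem=60
  op3 P1: load  L1 → I/E/I on L1; bus (none); mem=80
  op4 P2: store L1 := 40 → I/I/M on L1; bus BusRdX; mem=80
  op5 P0: store L0 := 32 → M/I/I on L0; bus (none); mem=60
  op6 P2: store L0 := 20 → I/I/M on L0; bus BusRdX Flush; mem=32
  op7 P0: load  L0 → S/I/S on L0; bus BusRd Flush; mem=20
  op8 P1: load  L1 → I/S/S on L1; bus BusRd Flush; mem=40
  op9 P0: store L1 := 80 → M/I/I on L1; bus BusRdX; mem=40
  op10 P1: load  L1 → S/S/I on L1; bus BusRd Flush; mem=80
  op11 P0: load  L0 → S/I/S on L0; bus (none); mem=20
  op12 P2: load  L1 → S/S/S on L1; bus BusRd; mem=80
  op13 P0: load  L1 → S/S/S on L1; bus (none); mem=80
  op14 P1: store L0 := 19 → I/M/I on L0; bus BusRdX; mem=20
  op15 P2: store L0 := 77 → I/I/M on L0; bus BusRdX Flush; mem=19
  op16 P2: store L0 := 3 → I/I/M on L0; bus (none); mem=19
  op17 P2: load  L1 → S/S/S on L1; bus (none); mem=80
  op18 P2: load  L1 → S/S/S on L1; bus (none); mem=80
  op19 P1: load  L1 → S/S/S on L1; bus (none); mem=80
  op20 P2: store L1 := 32 → I/I/M on L1; bus BusUpgr; mem=80
  op21 P2: load  L0 → I/I/M on L0; bus (none); mem=19
  op22 P1: store L0 := 74 → I/M/I on L0; bus BusRdX Flush; mem=3
  op23 P1: store L0 := 1 → I/M/I on L0; bus (none); mem=3
  op24 P1: store L1 := 83 → I/M/I on L1; bus BusRdX Flush; mem=32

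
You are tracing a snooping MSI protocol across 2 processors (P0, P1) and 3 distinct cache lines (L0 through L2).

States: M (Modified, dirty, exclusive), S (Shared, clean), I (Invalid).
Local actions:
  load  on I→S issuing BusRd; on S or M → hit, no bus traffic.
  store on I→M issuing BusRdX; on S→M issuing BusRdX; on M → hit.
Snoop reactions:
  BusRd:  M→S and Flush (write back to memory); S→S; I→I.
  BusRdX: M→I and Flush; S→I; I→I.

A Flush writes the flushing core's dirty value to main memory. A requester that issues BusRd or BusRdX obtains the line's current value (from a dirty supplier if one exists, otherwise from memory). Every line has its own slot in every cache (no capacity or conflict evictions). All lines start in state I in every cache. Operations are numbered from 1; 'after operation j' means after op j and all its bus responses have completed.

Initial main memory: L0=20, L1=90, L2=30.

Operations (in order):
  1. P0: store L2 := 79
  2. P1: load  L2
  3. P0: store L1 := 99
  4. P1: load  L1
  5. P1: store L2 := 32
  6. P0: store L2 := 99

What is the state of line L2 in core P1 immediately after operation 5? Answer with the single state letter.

[1] P0: store L2 := 79 | P0:M(79), P1:I | bus: BusRdX
[2] P1: load  L2 | P0:S(79), P1:S(79) | bus: BusRd,Flush
[3] P0: store L1 := 99 | P0:M(99), P1:I | bus: BusRdX
[4] P1: load  L1 | P0:S(99), P1:S(99) | bus: BusRd,Flush
[5] P1: store L2 := 32 | P0:I, P1:M(32) | bus: BusRdX
[6] P0: store L2 := 99 | P0:M(99), P1:I | bus: BusRdX,Flush

state = M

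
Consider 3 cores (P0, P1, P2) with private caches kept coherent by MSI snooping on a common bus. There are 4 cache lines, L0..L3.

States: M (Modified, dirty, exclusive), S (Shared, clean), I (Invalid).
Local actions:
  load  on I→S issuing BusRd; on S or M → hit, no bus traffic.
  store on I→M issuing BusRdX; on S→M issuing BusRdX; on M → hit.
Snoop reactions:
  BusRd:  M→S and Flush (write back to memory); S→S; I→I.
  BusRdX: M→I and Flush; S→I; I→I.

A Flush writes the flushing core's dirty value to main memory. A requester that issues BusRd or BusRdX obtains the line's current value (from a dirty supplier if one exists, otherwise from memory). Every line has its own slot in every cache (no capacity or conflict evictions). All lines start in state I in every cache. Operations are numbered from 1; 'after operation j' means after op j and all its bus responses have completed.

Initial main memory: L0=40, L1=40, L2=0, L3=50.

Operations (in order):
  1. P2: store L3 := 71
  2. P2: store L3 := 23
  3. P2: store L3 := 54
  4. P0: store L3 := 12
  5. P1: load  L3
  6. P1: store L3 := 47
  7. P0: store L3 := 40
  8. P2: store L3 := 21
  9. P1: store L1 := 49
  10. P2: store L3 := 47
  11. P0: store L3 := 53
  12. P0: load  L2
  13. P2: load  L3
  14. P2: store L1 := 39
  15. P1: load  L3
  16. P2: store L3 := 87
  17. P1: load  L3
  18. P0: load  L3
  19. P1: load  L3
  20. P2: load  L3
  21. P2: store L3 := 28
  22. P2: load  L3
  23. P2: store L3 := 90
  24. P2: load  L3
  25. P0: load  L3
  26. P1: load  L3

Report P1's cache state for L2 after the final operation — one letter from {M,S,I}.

state = I

step 1: P2: store L3 := 71  ⟶  IIM  (L3)  txn=BusRdX  M[L3]=50
step 2: P2: store L3 := 23  ⟶  IIM  (L3)  txn=∅  M[L3]=50
step 3: P2: store L3 := 54  ⟶  IIM  (L3)  txn=∅  M[L3]=50
step 4: P0: store L3 := 12  ⟶  MII  (L3)  txn=BusRdX+Flush  M[L3]=54
step 5: P1: load  L3  ⟶  SSI  (L3)  txn=BusRd+Flush  M[L3]=12
step 6: P1: store L3 := 47  ⟶  IMI  (L3)  txn=BusRdX  M[L3]=12
step 7: P0: store L3 := 40  ⟶  MII  (L3)  txn=BusRdX+Flush  M[L3]=47
step 8: P2: store L3 := 21  ⟶  IIM  (L3)  txn=BusRdX+Flush  M[L3]=40
step 9: P1: store L1 := 49  ⟶  IMI  (L1)  txn=BusRdX  M[L1]=40
step 10: P2: store L3 := 47  ⟶  IIM  (L3)  txn=∅  M[L3]=40
step 11: P0: store L3 := 53  ⟶  MII  (L3)  txn=BusRdX+Flush  M[L3]=47
step 12: P0: load  L2  ⟶  SII  (L2)  txn=BusRd  M[L2]=0
step 13: P2: load  L3  ⟶  SIS  (L3)  txn=BusRd+Flush  M[L3]=53
step 14: P2: store L1 := 39  ⟶  IIM  (L1)  txn=BusRdX+Flush  M[L1]=49
step 15: P1: load  L3  ⟶  SSS  (L3)  txn=BusRd  M[L3]=53
step 16: P2: store L3 := 87  ⟶  IIM  (L3)  txn=BusRdX  M[L3]=53
step 17: P1: load  L3  ⟶  ISS  (L3)  txn=BusRd+Flush  M[L3]=87
step 18: P0: load  L3  ⟶  SSS  (L3)  txn=BusRd  M[L3]=87
step 19: P1: load  L3  ⟶  SSS  (L3)  txn=∅  M[L3]=87
step 20: P2: load  L3  ⟶  SSS  (L3)  txn=∅  M[L3]=87
step 21: P2: store L3 := 28  ⟶  IIM  (L3)  txn=BusRdX  M[L3]=87
step 22: P2: load  L3  ⟶  IIM  (L3)  txn=∅  M[L3]=87
step 23: P2: store L3 := 90  ⟶  IIM  (L3)  txn=∅  M[L3]=87
step 24: P2: load  L3  ⟶  IIM  (L3)  txn=∅  M[L3]=87
step 25: P0: load  L3  ⟶  SIS  (L3)  txn=BusRd+Flush  M[L3]=90
step 26: P1: load  L3  ⟶  SSS  (L3)  txn=BusRd  M[L3]=90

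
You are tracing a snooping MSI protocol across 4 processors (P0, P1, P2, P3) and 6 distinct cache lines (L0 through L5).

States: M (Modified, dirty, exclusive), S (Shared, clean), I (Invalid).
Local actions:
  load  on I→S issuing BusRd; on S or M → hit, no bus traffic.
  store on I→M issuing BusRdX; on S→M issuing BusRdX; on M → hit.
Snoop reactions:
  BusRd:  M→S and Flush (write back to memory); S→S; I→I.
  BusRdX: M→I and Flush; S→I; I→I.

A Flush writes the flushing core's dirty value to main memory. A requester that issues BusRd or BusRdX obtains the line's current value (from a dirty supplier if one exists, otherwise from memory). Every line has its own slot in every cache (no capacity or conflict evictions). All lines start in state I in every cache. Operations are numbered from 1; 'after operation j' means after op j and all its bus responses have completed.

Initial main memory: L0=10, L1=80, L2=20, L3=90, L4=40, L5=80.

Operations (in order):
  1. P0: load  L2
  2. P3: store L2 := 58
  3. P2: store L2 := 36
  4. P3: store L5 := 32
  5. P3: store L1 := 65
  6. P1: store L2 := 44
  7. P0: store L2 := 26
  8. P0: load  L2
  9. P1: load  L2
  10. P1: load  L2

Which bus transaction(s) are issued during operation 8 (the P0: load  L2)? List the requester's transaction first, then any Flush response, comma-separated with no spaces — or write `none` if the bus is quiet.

bus = none

step 1: P0: load  L2  ⟶  SIII  (L2)  txn=BusRd  M[L2]=20
step 2: P3: store L2 := 58  ⟶  IIIM  (L2)  txn=BusRdX  M[L2]=20
step 3: P2: store L2 := 36  ⟶  IIMI  (L2)  txn=BusRdX+Flush  M[L2]=58
step 4: P3: store L5 := 32  ⟶  IIIM  (L5)  txn=BusRdX  M[L5]=80
step 5: P3: store L1 := 65  ⟶  IIIM  (L1)  txn=BusRdX  M[L1]=80
step 6: P1: store L2 := 44  ⟶  IMII  (L2)  txn=BusRdX+Flush  M[L2]=36
step 7: P0: store L2 := 26  ⟶  MIII  (L2)  txn=BusRdX+Flush  M[L2]=44
step 8: P0: load  L2  ⟶  MIII  (L2)  txn=∅  M[L2]=44
step 9: P1: load  L2  ⟶  SSII  (L2)  txn=BusRd+Flush  M[L2]=26
step 10: P1: load  L2  ⟶  SSII  (L2)  txn=∅  M[L2]=26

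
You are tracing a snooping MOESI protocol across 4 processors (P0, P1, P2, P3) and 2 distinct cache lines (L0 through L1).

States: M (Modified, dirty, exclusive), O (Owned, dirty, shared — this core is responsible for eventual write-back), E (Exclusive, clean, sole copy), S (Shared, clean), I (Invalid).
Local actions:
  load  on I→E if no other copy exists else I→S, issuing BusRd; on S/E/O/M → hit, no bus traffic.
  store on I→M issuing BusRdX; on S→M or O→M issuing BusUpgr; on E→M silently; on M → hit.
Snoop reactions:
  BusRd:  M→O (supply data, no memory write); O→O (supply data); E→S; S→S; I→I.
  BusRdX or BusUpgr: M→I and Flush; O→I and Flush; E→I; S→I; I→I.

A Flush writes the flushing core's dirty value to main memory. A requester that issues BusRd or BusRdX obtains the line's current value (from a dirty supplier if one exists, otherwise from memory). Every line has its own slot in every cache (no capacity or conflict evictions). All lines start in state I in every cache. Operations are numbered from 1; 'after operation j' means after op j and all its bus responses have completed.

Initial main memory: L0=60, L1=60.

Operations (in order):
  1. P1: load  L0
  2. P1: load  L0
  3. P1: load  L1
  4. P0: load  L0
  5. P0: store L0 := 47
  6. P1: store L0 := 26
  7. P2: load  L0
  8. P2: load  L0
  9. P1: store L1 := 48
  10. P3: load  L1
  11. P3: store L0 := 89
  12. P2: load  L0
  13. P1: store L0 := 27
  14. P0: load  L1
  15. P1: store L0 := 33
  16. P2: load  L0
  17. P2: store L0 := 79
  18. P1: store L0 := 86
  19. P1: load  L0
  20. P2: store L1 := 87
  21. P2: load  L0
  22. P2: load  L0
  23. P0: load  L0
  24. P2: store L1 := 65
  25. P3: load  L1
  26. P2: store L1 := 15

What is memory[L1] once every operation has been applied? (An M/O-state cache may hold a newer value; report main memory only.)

memory[L1] = 48

  op1 P1: load  L0 → I/E/I/I on L0; bus BusRd; mem=60
  op2 P1: load  L0 → I/E/I/I on L0; bus (none); mem=60
  op3 P1: load  L1 → I/E/I/I on L1; bus BusRd; mem=60
  op4 P0: load  L0 → S/S/I/I on L0; bus BusRd; mem=60
  op5 P0: store L0 := 47 → M/I/I/I on L0; bus BusUpgr; mem=60
  op6 P1: store L0 := 26 → I/M/I/I on L0; bus BusRdX Flush; mem=47
  op7 P2: load  L0 → I/O/S/I on L0; bus BusRd; mem=47
  op8 P2: load  L0 → I/O/S/I on L0; bus (none); mem=47
  op9 P1: store L1 := 48 → I/M/I/I on L1; bus (none); mem=60
  op10 P3: load  L1 → I/O/I/S on L1; bus BusRd; mem=60
  op11 P3: store L0 := 89 → I/I/I/M on L0; bus BusRdX Flush; mem=26
  op12 P2: load  L0 → I/I/S/O on L0; bus BusRd; mem=26
  op13 P1: store L0 := 27 → I/M/I/I on L0; bus BusRdX Flush; mem=89
  op14 P0: load  L1 → S/O/I/S on L1; bus BusRd; mem=60
  op15 P1: store L0 := 33 → I/M/I/I on L0; bus (none); mem=89
  op16 P2: load  L0 → I/O/S/I on L0; bus BusRd; mem=89
  op17 P2: store L0 := 79 → I/I/M/I on L0; bus BusUpgr Flush; mem=33
  op18 P1: store L0 := 86 → I/M/I/I on L0; bus BusRdX Flush; mem=79
  op19 P1: load  L0 → I/M/I/I on L0; bus (none); mem=79
  op20 P2: store L1 := 87 → I/I/M/I on L1; bus BusRdX Flush; mem=48
  op21 P2: load  L0 → I/O/S/I on L0; bus BusRd; mem=79
  op22 P2: load  L0 → I/O/S/I on L0; bus (none); mem=79
  op23 P0: load  L0 → S/O/S/I on L0; bus BusRd; mem=79
  op24 P2: store L1 := 65 → I/I/M/I on L1; bus (none); mem=48
  op25 P3: load  L1 → I/I/O/S on L1; bus BusRd; mem=48
  op26 P2: store L1 := 15 → I/I/M/I on L1; bus BusUpgr; mem=48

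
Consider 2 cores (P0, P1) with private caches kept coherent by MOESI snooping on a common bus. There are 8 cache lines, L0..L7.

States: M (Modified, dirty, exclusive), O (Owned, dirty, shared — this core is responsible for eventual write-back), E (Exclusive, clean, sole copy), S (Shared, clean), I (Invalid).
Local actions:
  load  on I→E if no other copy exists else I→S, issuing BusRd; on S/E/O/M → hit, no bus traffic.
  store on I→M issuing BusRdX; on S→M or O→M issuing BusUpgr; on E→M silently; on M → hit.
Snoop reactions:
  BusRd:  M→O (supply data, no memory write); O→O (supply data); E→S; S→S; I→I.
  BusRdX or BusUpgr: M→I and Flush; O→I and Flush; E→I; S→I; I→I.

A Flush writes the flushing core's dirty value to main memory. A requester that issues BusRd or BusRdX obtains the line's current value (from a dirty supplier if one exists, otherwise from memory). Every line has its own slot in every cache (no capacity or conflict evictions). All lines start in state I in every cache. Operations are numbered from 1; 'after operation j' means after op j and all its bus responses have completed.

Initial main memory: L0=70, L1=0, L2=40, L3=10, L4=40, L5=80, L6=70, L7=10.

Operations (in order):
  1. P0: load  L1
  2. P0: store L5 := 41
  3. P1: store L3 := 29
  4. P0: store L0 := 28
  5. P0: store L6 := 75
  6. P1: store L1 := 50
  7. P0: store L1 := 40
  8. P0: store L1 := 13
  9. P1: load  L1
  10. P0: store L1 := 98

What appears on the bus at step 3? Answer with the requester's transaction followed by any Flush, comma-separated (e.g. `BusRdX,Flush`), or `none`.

[1] P0: load  L1 | P0:E(0), P1:I | bus: BusRd
[2] P0: store L5 := 41 | P0:M(41), P1:I | bus: BusRdX
[3] P1: store L3 := 29 | P0:I, P1:M(29) | bus: BusRdX
[4] P0: store L0 := 28 | P0:M(28), P1:I | bus: BusRdX
[5] P0: store L6 := 75 | P0:M(75), P1:I | bus: BusRdX
[6] P1: store L1 := 50 | P0:I, P1:M(50) | bus: BusRdX
[7] P0: store L1 := 40 | P0:M(40), P1:I | bus: BusRdX,Flush
[8] P0: store L1 := 13 | P0:M(13), P1:I | bus: none
[9] P1: load  L1 | P0:O(13), P1:S(13) | bus: BusRd
[10] P0: store L1 := 98 | P0:M(98), P1:I | bus: BusUpgr

bus = BusRdX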